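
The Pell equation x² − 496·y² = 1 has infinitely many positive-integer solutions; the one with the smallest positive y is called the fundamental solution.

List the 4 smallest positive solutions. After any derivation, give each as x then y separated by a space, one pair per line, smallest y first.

√496 → a₀=22, period (3,1,2,4,1,…,1,3,44); ℓ=16 even so k=15
a_0=22:  p_0=22·1+0=22,  q_0=22·0+1=1
a_1=3:  p_1=3·22+1=67,  q_1=3·1+0=3
…
a_4=4:  p_4=4·245+89=1069,  q_4=4·11+4=48
…
a_6=1:  p_6=1·1314+1069=2383,  q_6=1·59+48=107
a_7=2:  p_7=2·2383+1314=6080,  q_7=2·107+59=273
a_8=2:  p_8=2·6080+2383=14543,  q_8=2·273+107=653
a_9=2:  p_9=2·14543+6080=35166,  q_9=2·653+273=1579
…
a_11=1:  p_11=1·49709+35166=84875,  q_11=1·2232+1579=3811
…
a_14=1:  p_14=1·863293+389209=1252502,  q_14=1·38763+17476=56239
a_15=3:  p_15=3·1252502+863293=4620799,  q_15=3·56239+38763=207480
(x₁, y₁) = (4620799, 207480);  4620799² − 496·207480² = 1 ✓
(x_2, y_2) = (4620799·4620799 + 496·207480·207480, 4620799·207480 + 207480·4620799) = (42703566796801, 1917446753040)
(x_3, y_3) = (4620799·42703566796801 + 496·207480·1917446753040, 4620799·1917446753040 + 207480·42703566796801) = (394649197502177907199, 17720272078000750440)
(x_4, y_4) = (4620799·394649197502177907199 + 496·207480·17720272078000750440, 4620799·17720272078000750440 + 207480·394649197502177907199) = (3647189234337689639247667201, 163763630995505661818050080)

4620799 207480
42703566796801 1917446753040
394649197502177907199 17720272078000750440
3647189234337689639247667201 163763630995505661818050080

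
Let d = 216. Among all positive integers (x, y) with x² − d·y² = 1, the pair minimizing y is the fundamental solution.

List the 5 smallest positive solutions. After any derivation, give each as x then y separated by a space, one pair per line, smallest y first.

485 33
470449 32010
456335045 31049667
442644523201 30118144980
429364731169925 29214569580933

√216 = [14; 1,2,3,2,1,28, …], period ℓ=6 (even) → k=5
k=0  a_k=14  p_k/q_k = 14/1
k=1  a_k=1  p_k/q_k = 15/1
k=2  a_k=2  p_k/q_k = 44/3
k=3  a_k=3  p_k/q_k = 147/10
k=4  a_k=2  p_k/q_k = 338/23
k=5  a_k=1  p_k/q_k = 485/33
fundamental: x₁=485, y₁=33  (since 235225 − 216·1089 = 1)
n=2: (485,33)∘(485,33) = (485·485+216·33·33, 485·33+33·485) = (470449,32010)
n=3: (470449,32010)∘(485,33) = (485·470449+216·33·32010, 485·32010+33·470449) = (456335045,31049667)
n=4: (456335045,31049667)∘(485,33) = (485·456335045+216·33·31049667, 485·31049667+33·456335045) = (442644523201,30118144980)
n=5: (442644523201,30118144980)∘(485,33) = (485·442644523201+216·33·30118144980, 485·30118144980+33·442644523201) = (429364731169925,29214569580933)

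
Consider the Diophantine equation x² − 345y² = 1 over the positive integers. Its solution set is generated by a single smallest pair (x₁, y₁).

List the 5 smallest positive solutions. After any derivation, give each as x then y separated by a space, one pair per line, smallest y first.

6761 364
91422241 4922008
1236211536041 66555391812
16716052298924161 899962003159856
226034457949840969001 12169286140172181020

d=345: √d = [18; 1,1,2,1,6,1,2,1,1,36] (ℓ=10, even), read p_9/q_9
step 0: (18, 1)  from 18·(1,0) + (0,1)
…
step 2: (37, 2)  from 1·(19,1) + (18,1)
step 3: (93, 5)  from 2·(37,2) + (19,1)
step 4: (130, 7)  from 1·(93,5) + (37,2)
step 5: (873, 47)  from 6·(130,7) + (93,5)
step 6: (1003, 54)  from 1·(873,47) + (130,7)
step 7: (2879, 155)  from 2·(1003,54) + (873,47)
step 8: (3882, 209)  from 1·(2879,155) + (1003,54)
step 9: (6761, 364)  from 1·(3882,209) + (2879,155)
fundamental: x₁=6761, y₁=364  (since 45711121 − 345·132496 = 1)
n=2: (6761,364)∘(6761,364) = (6761·6761+345·364·364, 6761·364+364·6761) = (91422241,4922008)
n=3: (91422241,4922008)∘(6761,364) = (6761·91422241+345·364·4922008, 6761·4922008+364·91422241) = (1236211536041,66555391812)
n=4: (1236211536041,66555391812)∘(6761,364) = (6761·1236211536041+345·364·66555391812, 6761·66555391812+364·1236211536041) = (16716052298924161,899962003159856)
n=5: (16716052298924161,899962003159856)∘(6761,364) = (6761·16716052298924161+345·364·899962003159856, 6761·899962003159856+364·16716052298924161) = (226034457949840969001,12169286140172181020)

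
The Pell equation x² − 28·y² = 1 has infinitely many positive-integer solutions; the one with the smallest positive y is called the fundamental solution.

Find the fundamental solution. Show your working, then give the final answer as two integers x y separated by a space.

127 24

√28 → a₀=5, period (3,2,3,10); ℓ=4 even so k=3
a_0=5:  p_0=5·1+0=5,  q_0=5·0+1=1
…
a_2=2:  p_2=2·16+5=37,  q_2=2·3+1=7
a_3=3:  p_3=3·37+16=127,  q_3=3·7+3=24
(x₁, y₁) = (127, 24);  127² − 28·24² = 1 ✓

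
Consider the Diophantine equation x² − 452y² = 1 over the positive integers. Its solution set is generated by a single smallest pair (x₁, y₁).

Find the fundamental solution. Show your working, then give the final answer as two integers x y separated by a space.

1204353 56648

d=452: √d = [21; 3,1,5,3,10,3,5,1,3,42] (ℓ=10, even), read p_9/q_9
k=0  a_k=21  p_k/q_k = 21/1
…
k=2  a_k=1  p_k/q_k = 85/4
k=3  a_k=5  p_k/q_k = 489/23
k=4  a_k=3  p_k/q_k = 1552/73
…
k=6  a_k=3  p_k/q_k = 49579/2332
k=7  a_k=5  p_k/q_k = 263904/12413
k=8  a_k=1  p_k/q_k = 313483/14745
k=9  a_k=3  p_k/q_k = 1204353/56648
(x₁, y₁) = (1204353, 56648);  1204353² − 452·56648² = 1 ✓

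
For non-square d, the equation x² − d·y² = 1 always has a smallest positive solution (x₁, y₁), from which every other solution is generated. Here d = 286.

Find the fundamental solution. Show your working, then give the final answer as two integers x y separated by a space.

561835 33222

√286 → a₀=16, period (1,10,3,3,2,3,3,10,1,32); ℓ=10 even so k=9
step 0: (16, 1)  from 16·(1,0) + (0,1)
…
step 3: (575, 34)  from 3·(186,11) + (17,1)
step 4: (1911, 113)  from 3·(575,34) + (186,11)
…
step 8: (512132, 30283)  from 10·(49703,2939) + (15102,893)
step 9: (561835, 33222)  from 1·(512132,30283) + (49703,2939)
(x₁, y₁) = (561835, 33222);  561835² − 286·33222² = 1 ✓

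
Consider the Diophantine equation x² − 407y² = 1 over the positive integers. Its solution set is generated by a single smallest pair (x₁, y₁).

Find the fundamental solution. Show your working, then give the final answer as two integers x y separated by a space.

√407 → a₀=20, period (5,1,2,1,5,40); ℓ=6 even so k=5
step 0: (20, 1)  from 20·(1,0) + (0,1)
…
step 2: (121, 6)  from 1·(101,5) + (20,1)
step 3: (343, 17)  from 2·(121,6) + (101,5)
step 4: (464, 23)  from 1·(343,17) + (121,6)
step 5: (2663, 132)  from 5·(464,23) + (343,17)
→ (2663, 132).  Check: 2663²=7091569, 407·132²=7091568, difference 1.

2663 132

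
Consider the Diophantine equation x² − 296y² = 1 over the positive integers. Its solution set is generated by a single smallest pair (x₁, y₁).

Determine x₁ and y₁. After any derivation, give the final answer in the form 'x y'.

3699 215

d=296: √d = [17; 4,1,7,1,4,34] (ℓ=6, even), read p_5/q_5
k=0  a_k=17  p_k/q_k = 17/1
k=1  a_k=4  p_k/q_k = 69/4
…
k=4  a_k=1  p_k/q_k = 757/44
k=5  a_k=4  p_k/q_k = 3699/215
(x₁, y₁) = (3699, 215);  3699² − 296·215² = 1 ✓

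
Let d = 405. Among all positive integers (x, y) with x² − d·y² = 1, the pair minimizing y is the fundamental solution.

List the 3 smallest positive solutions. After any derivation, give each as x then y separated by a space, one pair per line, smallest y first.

161 8
51841 2576
16692641 829464

d=405: √d = [20; 8,40] (ℓ=2, even), read p_1/q_1
a_0=20:  p_0=20·1+0=20,  q_0=20·0+1=1
a_1=8:  p_1=8·20+1=161,  q_1=8·1+0=8
→ (161, 8).  Check: 161²=25921, 405·8²=25920, difference 1.
(x_2, y_2) = (161·161 + 405·8·8, 161·8 + 8·161) = (51841, 2576)
(x_3, y_3) = (161·51841 + 405·8·2576, 161·2576 + 8·51841) = (16692641, 829464)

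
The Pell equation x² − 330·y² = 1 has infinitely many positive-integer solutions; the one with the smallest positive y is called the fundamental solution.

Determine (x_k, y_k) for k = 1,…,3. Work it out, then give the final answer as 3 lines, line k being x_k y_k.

d=330: √d = [18; 6,36] (ℓ=2, even), read p_1/q_1
k=0  a_k=18  p_k/q_k = 18/1
k=1  a_k=6  p_k/q_k = 109/6
fundamental: x₁=109, y₁=6  (since 11881 − 330·36 = 1)
(x_2, y_2) = (109·109 + 330·6·6, 109·6 + 6·109) = (23761, 1308)
(x_3, y_3) = (109·23761 + 330·6·1308, 109·1308 + 6·23761) = (5179789, 285138)

109 6
23761 1308
5179789 285138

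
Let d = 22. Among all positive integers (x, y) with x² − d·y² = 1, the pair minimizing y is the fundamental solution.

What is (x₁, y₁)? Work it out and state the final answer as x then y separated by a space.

197 42

√22 → a₀=4, period (1,2,4,2,1,8); ℓ=6 even so k=5
i=0: a=4 ⇒ p=4, q=1
i=1: a=1 ⇒ p=5, q=1
i=2: a=2 ⇒ p=14, q=3
i=3: a=4 ⇒ p=61, q=13
i=4: a=2 ⇒ p=136, q=29
i=5: a=1 ⇒ p=197, q=42
→ (197, 42).  Check: 197²=38809, 22·42²=38808, difference 1.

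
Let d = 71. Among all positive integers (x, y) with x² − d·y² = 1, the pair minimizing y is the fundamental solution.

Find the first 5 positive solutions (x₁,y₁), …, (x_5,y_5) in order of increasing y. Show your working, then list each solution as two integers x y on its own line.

3480 413
24220799 2874480
168576757560 20006380387
1173294208396801 139244404619040
8166127521864977400 969141036142138013

d=71: √d = [8; 2,2,1,7,1,2,2,16] (ℓ=8, even), read p_7/q_7
a_0=8:  p_0=8·1+0=8,  q_0=8·0+1=1
a_1=2:  p_1=2·8+1=17,  q_1=2·1+0=2
a_2=2:  p_2=2·17+8=42,  q_2=2·2+1=5
a_3=1:  p_3=1·42+17=59,  q_3=1·5+2=7
…
a_5=1:  p_5=1·455+59=514,  q_5=1·54+7=61
a_6=2:  p_6=2·514+455=1483,  q_6=2·61+54=176
a_7=2:  p_7=2·1483+514=3480,  q_7=2·176+61=413
→ (3480, 413).  Check: 3480²=12110400, 71·413²=12110399, difference 1.
(3480+413√71)^2 = 24220799 + 2874480√71
(3480+413√71)^3 = 168576757560 + 20006380387√71
(3480+413√71)^4 = 1173294208396801 + 139244404619040√71
(3480+413√71)^5 = 8166127521864977400 + 969141036142138013√71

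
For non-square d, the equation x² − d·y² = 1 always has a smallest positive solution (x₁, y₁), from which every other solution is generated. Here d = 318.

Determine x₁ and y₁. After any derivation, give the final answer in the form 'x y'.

[17; 1,4,1,34] for √318; ℓ=4 ⇒ convergent index 3
k=0  a_k=17  p_k/q_k = 17/1
k=1  a_k=1  p_k/q_k = 18/1
k=2  a_k=4  p_k/q_k = 89/5
k=3  a_k=1  p_k/q_k = 107/6
fundamental: x₁=107, y₁=6  (since 11449 − 318·36 = 1)

107 6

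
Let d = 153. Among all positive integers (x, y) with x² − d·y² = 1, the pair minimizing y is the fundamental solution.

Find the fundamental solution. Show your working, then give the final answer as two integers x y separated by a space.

2177 176

√153 = [12; 2,1,2,2,2,1,2,24, …], period ℓ=8 (even) → k=7
a_0=12:  p_0=12·1+0=12,  q_0=12·0+1=1
a_1=2:  p_1=2·12+1=25,  q_1=2·1+0=2
…
a_3=2:  p_3=2·37+25=99,  q_3=2·3+2=8
a_4=2:  p_4=2·99+37=235,  q_4=2·8+3=19
a_5=2:  p_5=2·235+99=569,  q_5=2·19+8=46
a_6=1:  p_6=1·569+235=804,  q_6=1·46+19=65
a_7=2:  p_7=2·804+569=2177,  q_7=2·65+46=176
fundamental: x₁=2177, y₁=176  (since 4739329 − 153·30976 = 1)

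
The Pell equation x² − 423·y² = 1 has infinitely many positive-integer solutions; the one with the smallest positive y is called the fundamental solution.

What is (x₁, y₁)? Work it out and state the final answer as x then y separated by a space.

√423 = [20; 1,1,3,4,3,1,1,40, …], period ℓ=8 (even) → k=7
i=0: a=20 ⇒ p=20, q=1
i=1: a=1 ⇒ p=21, q=1
i=2: a=1 ⇒ p=41, q=2
i=3: a=3 ⇒ p=144, q=7
i=4: a=4 ⇒ p=617, q=30
i=5: a=3 ⇒ p=1995, q=97
i=6: a=1 ⇒ p=2612, q=127
i=7: a=1 ⇒ p=4607, q=224
(x₁, y₁) = (4607, 224);  4607² − 423·224² = 1 ✓

4607 224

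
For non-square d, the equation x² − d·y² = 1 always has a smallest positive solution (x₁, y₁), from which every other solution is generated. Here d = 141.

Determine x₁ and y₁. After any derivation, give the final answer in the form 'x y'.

[11; 1,6,1,22] for √141; ℓ=4 ⇒ convergent index 3
k=0  a_k=11  p_k/q_k = 11/1
k=1  a_k=1  p_k/q_k = 12/1
k=2  a_k=6  p_k/q_k = 83/7
k=3  a_k=1  p_k/q_k = 95/8
fundamental: x₁=95, y₁=8  (since 9025 − 141·64 = 1)

95 8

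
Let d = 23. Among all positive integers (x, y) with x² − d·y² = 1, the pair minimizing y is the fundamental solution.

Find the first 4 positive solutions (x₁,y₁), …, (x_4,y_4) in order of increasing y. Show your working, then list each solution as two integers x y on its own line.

d=23: √d = [4; 1,3,1,8] (ℓ=4, even), read p_3/q_3
k=0  a_k=4  p_k/q_k = 4/1
k=1  a_k=1  p_k/q_k = 5/1
k=2  a_k=3  p_k/q_k = 19/4
k=3  a_k=1  p_k/q_k = 24/5
(x₁, y₁) = (24, 5);  24² − 23·5² = 1 ✓
k=2:  x_2 = 24·24+23·5·5 = 1151,  y_2 = 24·5+5·24 = 240
k=3:  x_3 = 24·1151+23·5·240 = 55224,  y_3 = 24·240+5·1151 = 11515
k=4:  x_4 = 24·55224+23·5·11515 = 2649601,  y_4 = 24·11515+5·55224 = 552480

24 5
1151 240
55224 11515
2649601 552480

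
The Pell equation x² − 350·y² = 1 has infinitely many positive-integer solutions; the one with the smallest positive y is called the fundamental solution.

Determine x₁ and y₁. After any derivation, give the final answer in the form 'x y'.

d=350: √d = [18; 1,2,2,2,1,36] (ℓ=6, even), read p_5/q_5
step 0: (18, 1)  from 18·(1,0) + (0,1)
step 1: (19, 1)  from 1·(18,1) + (1,0)
step 2: (56, 3)  from 2·(19,1) + (18,1)
…
step 4: (318, 17)  from 2·(131,7) + (56,3)
step 5: (449, 24)  from 1·(318,17) + (131,7)
fundamental: x₁=449, y₁=24  (since 201601 − 350·576 = 1)

449 24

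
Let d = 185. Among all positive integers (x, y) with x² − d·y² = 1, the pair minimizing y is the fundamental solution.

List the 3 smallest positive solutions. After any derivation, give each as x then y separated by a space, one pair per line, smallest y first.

[13; 1,1,1,1,26] for √185; ℓ=5 ⇒ convergent index 9
i=0: a=13 ⇒ p=13, q=1
…
i=5: a=26 ⇒ p=1809, q=133
i=6: a=1 ⇒ p=1877, q=138
…
i=8: a=1 ⇒ p=5563, q=409
i=9: a=1 ⇒ p=9249, q=680
→ (9249, 680).  Check: 9249²=85544001, 185·680²=85544000, difference 1.
(9249+680√185)^2 = 171088001 + 12578640√185
(9249+680√185)^3 = 3164785833249 + 232679682040√185

9249 680
171088001 12578640
3164785833249 232679682040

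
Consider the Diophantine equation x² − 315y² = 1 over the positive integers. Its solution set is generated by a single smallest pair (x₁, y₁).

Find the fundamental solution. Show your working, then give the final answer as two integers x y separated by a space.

71 4

√315 = [17; 1,2,1,34, …], period ℓ=4 (even) → k=3
k=0  a_k=17  p_k/q_k = 17/1
k=1  a_k=1  p_k/q_k = 18/1
k=2  a_k=2  p_k/q_k = 53/3
k=3  a_k=1  p_k/q_k = 71/4
fundamental: x₁=71, y₁=4  (since 5041 − 315·16 = 1)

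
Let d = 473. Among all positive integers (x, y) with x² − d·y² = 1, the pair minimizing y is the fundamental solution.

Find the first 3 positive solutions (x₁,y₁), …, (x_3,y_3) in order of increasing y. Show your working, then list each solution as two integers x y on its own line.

√473 → a₀=21, period (1,2,1,42); ℓ=4 even so k=3
step 0: (21, 1)  from 21·(1,0) + (0,1)
…
step 2: (65, 3)  from 2·(22,1) + (21,1)
step 3: (87, 4)  from 1·(65,3) + (22,1)
(x₁, y₁) = (87, 4);  87² − 473·4² = 1 ✓
(x_2, y_2) = (87·87 + 473·4·4, 87·4 + 4·87) = (15137, 696)
(x_3, y_3) = (87·15137 + 473·4·696, 87·696 + 4·15137) = (2633751, 121100)

87 4
15137 696
2633751 121100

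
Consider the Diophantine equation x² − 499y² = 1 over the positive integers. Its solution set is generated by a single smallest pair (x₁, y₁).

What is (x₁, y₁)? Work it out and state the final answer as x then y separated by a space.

4490 201

√499 = [22; 2,1,21,1,2,44, …], period ℓ=6 (even) → k=5
a_0=22:  p_0=22·1+0=22,  q_0=22·0+1=1
a_1=2:  p_1=2·22+1=45,  q_1=2·1+0=2
…
a_4=1:  p_4=1·1452+67=1519,  q_4=1·65+3=68
a_5=2:  p_5=2·1519+1452=4490,  q_5=2·68+65=201
→ (4490, 201).  Check: 4490²=20160100, 499·201²=20160099, difference 1.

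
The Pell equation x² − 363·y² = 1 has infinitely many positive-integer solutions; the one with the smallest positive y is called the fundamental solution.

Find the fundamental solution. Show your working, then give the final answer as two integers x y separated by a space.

√363 = [19; 19,38, …], period ℓ=2 (even) → k=1
a_0=19:  p_0=19·1+0=19,  q_0=19·0+1=1
a_1=19:  p_1=19·19+1=362,  q_1=19·1+0=19
(x₁, y₁) = (362, 19);  362² − 363·19² = 1 ✓

362 19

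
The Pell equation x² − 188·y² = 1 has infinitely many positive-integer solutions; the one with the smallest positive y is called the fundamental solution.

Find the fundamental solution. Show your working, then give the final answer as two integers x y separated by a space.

[13; 1,2,2,6,2,2,1,26] for √188; ℓ=8 ⇒ convergent index 7
i=0: a=13 ⇒ p=13, q=1
i=1: a=1 ⇒ p=14, q=1
i=2: a=2 ⇒ p=41, q=3
i=3: a=2 ⇒ p=96, q=7
i=4: a=6 ⇒ p=617, q=45
i=5: a=2 ⇒ p=1330, q=97
i=6: a=2 ⇒ p=3277, q=239
i=7: a=1 ⇒ p=4607, q=336
fundamental: x₁=4607, y₁=336  (since 21224449 − 188·112896 = 1)

4607 336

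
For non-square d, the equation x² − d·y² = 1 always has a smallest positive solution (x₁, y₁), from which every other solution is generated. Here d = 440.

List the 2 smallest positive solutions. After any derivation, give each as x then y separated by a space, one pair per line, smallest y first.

21 1
881 42

d=440: √d = [20; 1,40] (ℓ=2, even), read p_1/q_1
k=0  a_k=20  p_k/q_k = 20/1
k=1  a_k=1  p_k/q_k = 21/1
fundamental: x₁=21, y₁=1  (since 441 − 440·1 = 1)
n=2: (21,1)∘(21,1) = (21·21+440·1·1, 21·1+1·21) = (881,42)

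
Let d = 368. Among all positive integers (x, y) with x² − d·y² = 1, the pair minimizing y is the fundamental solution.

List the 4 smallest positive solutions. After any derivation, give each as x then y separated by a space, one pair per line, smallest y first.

1151 60
2649601 138120
6099380351 317952180
14040770918401 731925780240

√368 → a₀=19, period (5,2,5,38); ℓ=4 even so k=3
a_0=19:  p_0=19·1+0=19,  q_0=19·0+1=1
a_1=5:  p_1=5·19+1=96,  q_1=5·1+0=5
a_2=2:  p_2=2·96+19=211,  q_2=2·5+1=11
a_3=5:  p_3=5·211+96=1151,  q_3=5·11+5=60
(x₁, y₁) = (1151, 60);  1151² − 368·60² = 1 ✓
(x_2, y_2) = (1151·1151 + 368·60·60, 1151·60 + 60·1151) = (2649601, 138120)
(x_3, y_3) = (1151·2649601 + 368·60·138120, 1151·138120 + 60·2649601) = (6099380351, 317952180)
(x_4, y_4) = (1151·6099380351 + 368·60·317952180, 1151·317952180 + 60·6099380351) = (14040770918401, 731925780240)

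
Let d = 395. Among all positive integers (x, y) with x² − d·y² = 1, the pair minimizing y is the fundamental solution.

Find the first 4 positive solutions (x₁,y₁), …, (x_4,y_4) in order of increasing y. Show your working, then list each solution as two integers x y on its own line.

159 8
50561 2544
16078239 808984
5112829441 257254368

√395 → a₀=19, period (1,6,1,38); ℓ=4 even so k=3
i=0: a=19 ⇒ p=19, q=1
i=1: a=1 ⇒ p=20, q=1
i=2: a=6 ⇒ p=139, q=7
i=3: a=1 ⇒ p=159, q=8
→ (159, 8).  Check: 159²=25281, 395·8²=25280, difference 1.
(x_2, y_2) = (159·159 + 395·8·8, 159·8 + 8·159) = (50561, 2544)
(x_3, y_3) = (159·50561 + 395·8·2544, 159·2544 + 8·50561) = (16078239, 808984)
(x_4, y_4) = (159·16078239 + 395·8·808984, 159·808984 + 8·16078239) = (5112829441, 257254368)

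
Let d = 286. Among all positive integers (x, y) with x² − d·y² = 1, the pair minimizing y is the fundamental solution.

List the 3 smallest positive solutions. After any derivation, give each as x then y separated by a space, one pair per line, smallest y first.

√286 = [16; 1,10,3,3,2,3,3,10,1,32, …], period ℓ=10 (even) → k=9
k=0  a_k=16  p_k/q_k = 16/1
k=1  a_k=1  p_k/q_k = 17/1
…
k=3  a_k=3  p_k/q_k = 575/34
k=4  a_k=3  p_k/q_k = 1911/113
k=5  a_k=2  p_k/q_k = 4397/260
k=6  a_k=3  p_k/q_k = 15102/893
k=7  a_k=3  p_k/q_k = 49703/2939
k=8  a_k=10  p_k/q_k = 512132/30283
k=9  a_k=1  p_k/q_k = 561835/33222
→ (561835, 33222).  Check: 561835²=315658567225, 286·33222²=315658567224, difference 1.
k=2:  x_2 = 561835·561835+286·33222·33222 = 631317134449,  y_2 = 561835·33222+33222·561835 = 37330564740
k=3:  x_3 = 561835·631317134449+286·33222·37330564740 = 709392124465745995,  y_3 = 561835·37330564740+33222·631317134449 = 41947235681362578

561835 33222
631317134449 37330564740
709392124465745995 41947235681362578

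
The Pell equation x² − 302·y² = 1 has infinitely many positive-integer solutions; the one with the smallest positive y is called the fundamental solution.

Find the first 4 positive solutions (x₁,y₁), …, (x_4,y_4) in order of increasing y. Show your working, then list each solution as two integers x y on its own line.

√302 = [17; 2,1,1,1,4,…,1,2,34, …], period ℓ=16 (even) → k=15
k=0  a_k=17  p_k/q_k = 17/1
…
k=3  a_k=1  p_k/q_k = 87/5
k=4  a_k=1  p_k/q_k = 139/8
k=5  a_k=4  p_k/q_k = 643/37
…
k=7  a_k=1  p_k/q_k = 2068/119
k=8  a_k=16  p_k/q_k = 34513/1986
…
k=13  a_k=1  p_k/q_k = 1042237/59974
k=14  a_k=1  p_k/q_k = 1617193/93059
k=15  a_k=2  p_k/q_k = 4276623/246092
→ (4276623, 246092).  Check: 4276623²=18289504284129, 302·246092²=18289504284128, difference 1.
(x_2, y_2) = (4276623·4276623 + 302·246092·246092, 4276623·246092 + 246092·4276623) = (36579008568257, 2104885414632)
(x_3, y_3) = (4276623·36579008568257 + 302·246092·2104885414632, 4276623·2104885414632 + 246092·36579008568257) = (312869258720405635599, 18003602753159249380)
(x_4, y_4) = (4276623·312869258720405635599 + 302·246092·18003602753159249380, 4276623·18003602753159249380 + 246092·312869258720405635599) = (2676047735673238042056036097, 153989243234046232237072848)

4276623 246092
36579008568257 2104885414632
312869258720405635599 18003602753159249380
2676047735673238042056036097 153989243234046232237072848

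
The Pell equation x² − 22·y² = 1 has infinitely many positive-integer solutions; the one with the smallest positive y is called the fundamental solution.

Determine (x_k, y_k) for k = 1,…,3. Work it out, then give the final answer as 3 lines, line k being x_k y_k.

197 42
77617 16548
30580901 6519870

√22 = [4; 1,2,4,2,1,8, …], period ℓ=6 (even) → k=5
a_0=4:  p_0=4·1+0=4,  q_0=4·0+1=1
a_1=1:  p_1=1·4+1=5,  q_1=1·1+0=1
a_2=2:  p_2=2·5+4=14,  q_2=2·1+1=3
a_3=4:  p_3=4·14+5=61,  q_3=4·3+1=13
a_4=2:  p_4=2·61+14=136,  q_4=2·13+3=29
a_5=1:  p_5=1·136+61=197,  q_5=1·29+13=42
(x₁, y₁) = (197, 42);  197² − 22·42² = 1 ✓
(x_2, y_2) = (197·197 + 22·42·42, 197·42 + 42·197) = (77617, 16548)
(x_3, y_3) = (197·77617 + 22·42·16548, 197·16548 + 42·77617) = (30580901, 6519870)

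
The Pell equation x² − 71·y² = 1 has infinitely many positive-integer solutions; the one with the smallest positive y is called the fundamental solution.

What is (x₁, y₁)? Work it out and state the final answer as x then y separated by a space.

[8; 2,2,1,7,1,2,2,16] for √71; ℓ=8 ⇒ convergent index 7
i=0: a=8 ⇒ p=8, q=1
i=1: a=2 ⇒ p=17, q=2
i=2: a=2 ⇒ p=42, q=5
i=3: a=1 ⇒ p=59, q=7
i=4: a=7 ⇒ p=455, q=54
…
i=6: a=2 ⇒ p=1483, q=176
i=7: a=2 ⇒ p=3480, q=413
→ (3480, 413).  Check: 3480²=12110400, 71·413²=12110399, difference 1.

3480 413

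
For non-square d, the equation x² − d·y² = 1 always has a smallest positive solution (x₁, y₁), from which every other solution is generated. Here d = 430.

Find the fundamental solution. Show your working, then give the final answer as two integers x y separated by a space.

2862251 138030

√430 = [20; 1,2,1,3,1,…,2,1,40, …], period ℓ=14 (even) → k=13
a_0=20:  p_0=20·1+0=20,  q_0=20·0+1=1
a_1=1:  p_1=1·20+1=21,  q_1=1·1+0=1
a_2=2:  p_2=2·21+20=62,  q_2=2·1+1=3
a_3=1:  p_3=1·62+21=83,  q_3=1·3+1=4
a_4=3:  p_4=3·83+62=311,  q_4=3·4+3=15
a_5=1:  p_5=1·311+83=394,  q_5=1·15+4=19
a_6=6:  p_6=6·394+311=2675,  q_6=6·19+15=129
…
a_9=1:  p_9=1·133439+21794=155233,  q_9=1·6435+1051=7486
…
a_11=1:  p_11=1·599138+155233=754371,  q_11=1·28893+7486=36379
a_12=2:  p_12=2·754371+599138=2107880,  q_12=2·36379+28893=101651
a_13=1:  p_13=1·2107880+754371=2862251,  q_13=1·101651+36379=138030
fundamental: x₁=2862251, y₁=138030  (since 8192480787001 − 430·19052280900 = 1)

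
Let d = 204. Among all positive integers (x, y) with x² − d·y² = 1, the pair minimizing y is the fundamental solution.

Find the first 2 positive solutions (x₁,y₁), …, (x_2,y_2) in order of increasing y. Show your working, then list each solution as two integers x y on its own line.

[14; 3,1,1,6,1,1,3,28] for √204; ℓ=8 ⇒ convergent index 7
i=0: a=14 ⇒ p=14, q=1
i=1: a=3 ⇒ p=43, q=3
i=2: a=1 ⇒ p=57, q=4
i=3: a=1 ⇒ p=100, q=7
…
i=5: a=1 ⇒ p=757, q=53
i=6: a=1 ⇒ p=1414, q=99
i=7: a=3 ⇒ p=4999, q=350
→ (4999, 350).  Check: 4999²=24990001, 204·350²=24990000, difference 1.
n=2: (4999,350)∘(4999,350) = (4999·4999+204·350·350, 4999·350+350·4999) = (49980001,3499300)

4999 350
49980001 3499300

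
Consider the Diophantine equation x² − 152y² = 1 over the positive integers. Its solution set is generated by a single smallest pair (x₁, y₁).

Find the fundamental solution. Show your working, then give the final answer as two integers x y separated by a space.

37 3

[12; 3,24] for √152; ℓ=2 ⇒ convergent index 1
k=0  a_k=12  p_k/q_k = 12/1
k=1  a_k=3  p_k/q_k = 37/3
fundamental: x₁=37, y₁=3  (since 1369 − 152·9 = 1)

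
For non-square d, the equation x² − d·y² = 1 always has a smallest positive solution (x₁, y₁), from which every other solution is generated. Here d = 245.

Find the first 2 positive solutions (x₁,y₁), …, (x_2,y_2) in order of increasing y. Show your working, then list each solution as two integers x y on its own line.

d=245: √d = [15; 1,1,1,7,6,7,1,1,1,30] (ℓ=10, even), read p_9/q_9
a_0=15:  p_0=15·1+0=15,  q_0=15·0+1=1
…
a_3=1:  p_3=1·31+16=47,  q_3=1·2+1=3
a_4=7:  p_4=7·47+31=360,  q_4=7·3+2=23
…
a_8=1:  p_8=1·18016+15809=33825,  q_8=1·1151+1010=2161
a_9=1:  p_9=1·33825+18016=51841,  q_9=1·2161+1151=3312
(x₁, y₁) = (51841, 3312);  51841² − 245·3312² = 1 ✓
(x_2, y_2) = (51841·51841 + 245·3312·3312, 51841·3312 + 3312·51841) = (5374978561, 343394784)

51841 3312
5374978561 343394784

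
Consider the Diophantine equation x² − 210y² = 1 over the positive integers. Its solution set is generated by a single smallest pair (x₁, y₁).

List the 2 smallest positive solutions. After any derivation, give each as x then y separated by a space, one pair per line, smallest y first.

√210 → a₀=14, period (2,28); ℓ=2 even so k=1
step 0: (14, 1)  from 14·(1,0) + (0,1)
step 1: (29, 2)  from 2·(14,1) + (1,0)
→ (29, 2).  Check: 29²=841, 210·2²=840, difference 1.
(29+2√210)^2 = 1681 + 116√210

29 2
1681 116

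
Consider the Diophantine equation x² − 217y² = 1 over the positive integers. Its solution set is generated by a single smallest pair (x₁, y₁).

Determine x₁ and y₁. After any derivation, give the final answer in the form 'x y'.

√217 = [14; 1,2,1,2,1,…,2,1,28, …], period ℓ=16 (even) → k=15
a_0=14:  p_0=14·1+0=14,  q_0=14·0+1=1
a_1=1:  p_1=1·14+1=15,  q_1=1·1+0=1
…
a_3=1:  p_3=1·44+15=59,  q_3=1·3+1=4
…
a_6=1:  p_6=1·221+162=383,  q_6=1·15+11=26
…
a_9=9:  p_9=9·15055+3668=139163,  q_9=9·1022+249=9447
a_10=1:  p_10=1·139163+15055=154218,  q_10=1·9447+1022=10469
a_11=1:  p_11=1·154218+139163=293381,  q_11=1·10469+9447=19916
a_12=2:  p_12=2·293381+154218=740980,  q_12=2·19916+10469=50301
a_13=1:  p_13=1·740980+293381=1034361,  q_13=1·50301+19916=70217
a_14=2:  p_14=2·1034361+740980=2809702,  q_14=2·70217+50301=190735
a_15=1:  p_15=1·2809702+1034361=3844063,  q_15=1·190735+70217=260952
(x₁, y₁) = (3844063, 260952);  3844063² − 217·260952² = 1 ✓

3844063 260952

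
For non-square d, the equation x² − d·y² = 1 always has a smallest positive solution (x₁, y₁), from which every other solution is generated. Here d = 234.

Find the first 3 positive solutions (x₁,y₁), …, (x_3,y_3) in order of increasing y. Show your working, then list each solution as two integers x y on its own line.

[15; 3,2,1,2,1,2,3,30] for √234; ℓ=8 ⇒ convergent index 7
k=0  a_k=15  p_k/q_k = 15/1
k=1  a_k=3  p_k/q_k = 46/3
k=2  a_k=2  p_k/q_k = 107/7
k=3  a_k=1  p_k/q_k = 153/10
…
k=5  a_k=1  p_k/q_k = 566/37
k=6  a_k=2  p_k/q_k = 1545/101
k=7  a_k=3  p_k/q_k = 5201/340
fundamental: x₁=5201, y₁=340  (since 27050401 − 234·115600 = 1)
(x_2, y_2) = (5201·5201 + 234·340·340, 5201·340 + 340·5201) = (54100801, 3536680)
(x_3, y_3) = (5201·54100801 + 234·340·3536680, 5201·3536680 + 340·54100801) = (562756526801, 36788545020)

5201 340
54100801 3536680
562756526801 36788545020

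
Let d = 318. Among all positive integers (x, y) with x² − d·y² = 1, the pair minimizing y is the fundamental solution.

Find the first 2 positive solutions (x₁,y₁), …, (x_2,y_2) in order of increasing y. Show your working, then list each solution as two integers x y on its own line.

107 6
22897 1284

√318 → a₀=17, period (1,4,1,34); ℓ=4 even so k=3
k=0  a_k=17  p_k/q_k = 17/1
k=1  a_k=1  p_k/q_k = 18/1
k=2  a_k=4  p_k/q_k = 89/5
k=3  a_k=1  p_k/q_k = 107/6
(x₁, y₁) = (107, 6);  107² − 318·6² = 1 ✓
n=2: (107,6)∘(107,6) = (107·107+318·6·6, 107·6+6·107) = (22897,1284)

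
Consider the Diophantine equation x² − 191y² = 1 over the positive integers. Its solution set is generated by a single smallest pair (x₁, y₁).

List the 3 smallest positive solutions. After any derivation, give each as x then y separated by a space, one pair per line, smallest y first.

√191 → a₀=13, period (1,4,1,1,3,…,4,1,26); ℓ=16 even so k=15
step 0: (13, 1)  from 13·(1,0) + (0,1)
step 1: (14, 1)  from 1·(13,1) + (1,0)
…
step 4: (152, 11)  from 1·(83,6) + (69,5)
step 5: (539, 39)  from 3·(152,11) + (83,6)
…
step 7: (2999, 217)  from 2·(1230,89) + (539,39)
step 8: (40217, 2910)  from 13·(2999,217) + (1230,89)
…
step 13: (1616447, 116962)  from 1·(911765,65973) + (704682,50989)
step 14: (7377553, 533821)  from 4·(1616447,116962) + (911765,65973)
step 15: (8994000, 650783)  from 1·(7377553,533821) + (1616447,116962)
fundamental: x₁=8994000, y₁=650783  (since 80892036000000 − 191·423518513089 = 1)
(8994000+650783√191)^2 = 161784071999999 + 11706284604000√191
(8994000+650783√191)^3 = 2910171887135973018000 + 210572647456751349217√191

8994000 650783
161784071999999 11706284604000
2910171887135973018000 210572647456751349217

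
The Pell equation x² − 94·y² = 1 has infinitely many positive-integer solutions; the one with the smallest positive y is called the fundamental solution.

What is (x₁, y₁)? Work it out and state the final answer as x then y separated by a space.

[9; 1,2,3,1,1,…,2,1,18] for √94; ℓ=16 ⇒ convergent index 15
step 0: (9, 1)  from 9·(1,0) + (0,1)
…
step 2: (29, 3)  from 2·(10,1) + (9,1)
step 3: (97, 10)  from 3·(29,3) + (10,1)
…
step 6: (1241, 128)  from 5·(223,23) + (126,13)
step 7: (1464, 151)  from 1·(1241,128) + (223,23)
step 8: (12953, 1336)  from 8·(1464,151) + (1241,128)
…
step 11: (99455, 10258)  from 1·(85038,8771) + (14417,1487)
step 12: (184493, 19029)  from 1·(99455,10258) + (85038,8771)
step 13: (652934, 67345)  from 3·(184493,19029) + (99455,10258)
step 14: (1490361, 153719)  from 2·(652934,67345) + (184493,19029)
step 15: (2143295, 221064)  from 1·(1490361,153719) + (652934,67345)
→ (2143295, 221064).  Check: 2143295²=4593713457025, 94·221064²=4593713457024, difference 1.

2143295 221064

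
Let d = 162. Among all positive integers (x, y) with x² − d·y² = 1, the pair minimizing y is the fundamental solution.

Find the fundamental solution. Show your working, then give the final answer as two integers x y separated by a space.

d=162: √d = [12; 1,2,1,2,12,2,1,2,1,24] (ℓ=10, even), read p_9/q_9
step 0: (12, 1)  from 12·(1,0) + (0,1)
step 1: (13, 1)  from 1·(12,1) + (1,0)
step 2: (38, 3)  from 2·(13,1) + (12,1)
…
step 5: (1731, 136)  from 12·(140,11) + (51,4)
…
step 7: (5333, 419)  from 1·(3602,283) + (1731,136)
step 8: (14268, 1121)  from 2·(5333,419) + (3602,283)
step 9: (19601, 1540)  from 1·(14268,1121) + (5333,419)
→ (19601, 1540).  Check: 19601²=384199201, 162·1540²=384199200, difference 1.

19601 1540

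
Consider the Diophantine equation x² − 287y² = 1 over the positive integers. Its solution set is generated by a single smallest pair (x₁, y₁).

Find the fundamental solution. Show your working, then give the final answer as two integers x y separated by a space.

√287 = [16; 1,15,1,32, …], period ℓ=4 (even) → k=3
i=0: a=16 ⇒ p=16, q=1
i=1: a=1 ⇒ p=17, q=1
i=2: a=15 ⇒ p=271, q=16
i=3: a=1 ⇒ p=288, q=17
(x₁, y₁) = (288, 17);  288² − 287·17² = 1 ✓

288 17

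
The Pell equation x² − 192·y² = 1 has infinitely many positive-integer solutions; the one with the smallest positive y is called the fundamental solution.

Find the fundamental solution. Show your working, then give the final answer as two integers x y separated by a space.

97 7

√192 → a₀=13, period (1,5,1,26); ℓ=4 even so k=3
i=0: a=13 ⇒ p=13, q=1
i=1: a=1 ⇒ p=14, q=1
i=2: a=5 ⇒ p=83, q=6
i=3: a=1 ⇒ p=97, q=7
→ (97, 7).  Check: 97²=9409, 192·7²=9408, difference 1.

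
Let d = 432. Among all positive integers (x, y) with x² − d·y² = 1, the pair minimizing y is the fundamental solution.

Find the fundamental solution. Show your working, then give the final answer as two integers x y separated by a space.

1351 65

√432 = [20; 1,3,1,1,1,3,1,40, …], period ℓ=8 (even) → k=7
k=0  a_k=20  p_k/q_k = 20/1
k=1  a_k=1  p_k/q_k = 21/1
k=2  a_k=3  p_k/q_k = 83/4
k=3  a_k=1  p_k/q_k = 104/5
k=4  a_k=1  p_k/q_k = 187/9
k=5  a_k=1  p_k/q_k = 291/14
k=6  a_k=3  p_k/q_k = 1060/51
k=7  a_k=1  p_k/q_k = 1351/65
fundamental: x₁=1351, y₁=65  (since 1825201 − 432·4225 = 1)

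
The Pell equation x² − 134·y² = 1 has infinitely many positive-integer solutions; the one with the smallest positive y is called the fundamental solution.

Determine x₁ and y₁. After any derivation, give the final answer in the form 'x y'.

√134 → a₀=11, period (1,1,2,1,3,…,1,1,22); ℓ=14 even so k=13
step 0: (11, 1)  from 11·(1,0) + (0,1)
…
step 3: (58, 5)  from 2·(23,2) + (12,1)
step 4: (81, 7)  from 1·(58,5) + (23,2)
…
step 7: (4121, 356)  from 10·(382,33) + (301,26)
step 8: (4503, 389)  from 1·(4121,356) + (382,33)
step 9: (17630, 1523)  from 3·(4503,389) + (4121,356)
…
step 12: (84029, 7259)  from 1·(61896,5347) + (22133,1912)
step 13: (145925, 12606)  from 1·(84029,7259) + (61896,5347)
(x₁, y₁) = (145925, 12606);  145925² − 134·12606² = 1 ✓

145925 12606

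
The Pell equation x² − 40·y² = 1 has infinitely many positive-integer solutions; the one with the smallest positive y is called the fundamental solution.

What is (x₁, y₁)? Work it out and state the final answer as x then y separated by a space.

19 3

√40 → a₀=6, period (3,12); ℓ=2 even so k=1
step 0: (6, 1)  from 6·(1,0) + (0,1)
step 1: (19, 3)  from 3·(6,1) + (1,0)
fundamental: x₁=19, y₁=3  (since 361 − 40·9 = 1)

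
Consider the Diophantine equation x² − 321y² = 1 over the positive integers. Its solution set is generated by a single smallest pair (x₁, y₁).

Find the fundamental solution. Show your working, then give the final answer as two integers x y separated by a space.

215 12

d=321: √d = [17; 1,10,1,34] (ℓ=4, even), read p_3/q_3
a_0=17:  p_0=17·1+0=17,  q_0=17·0+1=1
…
a_2=10:  p_2=10·18+17=197,  q_2=10·1+1=11
a_3=1:  p_3=1·197+18=215,  q_3=1·11+1=12
fundamental: x₁=215, y₁=12  (since 46225 − 321·144 = 1)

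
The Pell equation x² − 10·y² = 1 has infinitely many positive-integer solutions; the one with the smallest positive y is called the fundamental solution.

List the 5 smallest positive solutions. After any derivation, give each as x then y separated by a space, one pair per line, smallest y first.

[3; 6] for √10; ℓ=1 ⇒ convergent index 1
i=0: a=3 ⇒ p=3, q=1
i=1: a=6 ⇒ p=19, q=6
→ (19, 6).  Check: 19²=361, 10·6²=360, difference 1.
k=2:  x_2 = 19·19+10·6·6 = 721,  y_2 = 19·6+6·19 = 228
k=3:  x_3 = 19·721+10·6·228 = 27379,  y_3 = 19·228+6·721 = 8658
k=4:  x_4 = 19·27379+10·6·8658 = 1039681,  y_4 = 19·8658+6·27379 = 328776
k=5:  x_5 = 19·1039681+10·6·328776 = 39480499,  y_5 = 19·328776+6·1039681 = 12484830

19 6
721 228
27379 8658
1039681 328776
39480499 12484830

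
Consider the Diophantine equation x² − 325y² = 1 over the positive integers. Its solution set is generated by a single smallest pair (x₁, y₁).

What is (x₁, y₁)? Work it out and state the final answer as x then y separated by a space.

649 36

√325 = [18; 36, …], period ℓ=1 (odd) → k=1
k=0  a_k=18  p_k/q_k = 18/1
k=1  a_k=36  p_k/q_k = 649/36
fundamental: x₁=649, y₁=36  (since 421201 − 325·1296 = 1)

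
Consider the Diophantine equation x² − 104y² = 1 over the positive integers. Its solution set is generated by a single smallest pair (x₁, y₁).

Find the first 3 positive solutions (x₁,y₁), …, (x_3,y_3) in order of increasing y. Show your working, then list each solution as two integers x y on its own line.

51 5
5201 510
530451 52015

[10; 5,20] for √104; ℓ=2 ⇒ convergent index 1
a_0=10:  p_0=10·1+0=10,  q_0=10·0+1=1
a_1=5:  p_1=5·10+1=51,  q_1=5·1+0=5
fundamental: x₁=51, y₁=5  (since 2601 − 104·25 = 1)
(x_2, y_2) = (51·51 + 104·5·5, 51·5 + 5·51) = (5201, 510)
(x_3, y_3) = (51·5201 + 104·5·510, 51·510 + 5·5201) = (530451, 52015)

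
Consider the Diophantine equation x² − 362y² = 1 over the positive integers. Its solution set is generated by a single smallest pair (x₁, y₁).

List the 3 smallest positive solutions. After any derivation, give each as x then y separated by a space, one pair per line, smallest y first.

[19; 38] for √362; ℓ=1 ⇒ convergent index 1
step 0: (19, 1)  from 19·(1,0) + (0,1)
step 1: (723, 38)  from 38·(19,1) + (1,0)
(x₁, y₁) = (723, 38);  723² − 362·38² = 1 ✓
(x_2, y_2) = (723·723 + 362·38·38, 723·38 + 38·723) = (1045457, 54948)
(x_3, y_3) = (723·1045457 + 362·38·54948, 723·54948 + 38·1045457) = (1511730099, 79454770)

723 38
1045457 54948
1511730099 79454770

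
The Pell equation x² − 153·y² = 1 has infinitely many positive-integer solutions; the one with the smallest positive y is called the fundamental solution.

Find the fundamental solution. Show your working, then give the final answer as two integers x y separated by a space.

√153 → a₀=12, period (2,1,2,2,2,1,2,24); ℓ=8 even so k=7
k=0  a_k=12  p_k/q_k = 12/1
…
k=2  a_k=1  p_k/q_k = 37/3
k=3  a_k=2  p_k/q_k = 99/8
…
k=6  a_k=1  p_k/q_k = 804/65
k=7  a_k=2  p_k/q_k = 2177/176
→ (2177, 176).  Check: 2177²=4739329, 153·176²=4739328, difference 1.

2177 176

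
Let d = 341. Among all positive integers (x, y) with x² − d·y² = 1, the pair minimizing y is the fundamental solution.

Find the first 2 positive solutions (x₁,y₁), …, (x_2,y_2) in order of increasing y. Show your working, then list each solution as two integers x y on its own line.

√341 → a₀=18, period (2,6,1,8,2,…,6,2,36); ℓ=14 even so k=13
k=0  a_k=18  p_k/q_k = 18/1
k=1  a_k=2  p_k/q_k = 37/2
k=2  a_k=6  p_k/q_k = 240/13
k=3  a_k=1  p_k/q_k = 277/15
…
k=5  a_k=2  p_k/q_k = 5189/281
…
k=7  a_k=2  p_k/q_k = 20479/1109
k=8  a_k=1  p_k/q_k = 28124/1523
…
k=12  a_k=6  p_k/q_k = 4953942/268271
k=13  a_k=2  p_k/q_k = 10626551/575460
(x₁, y₁) = (10626551, 575460);  10626551² − 341·575460² = 1 ✓
(x_2, y_2) = (10626551·10626551 + 341·575460·575460, 10626551·575460 + 575460·10626551) = (225847172311201, 12230310076920)

10626551 575460
225847172311201 12230310076920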